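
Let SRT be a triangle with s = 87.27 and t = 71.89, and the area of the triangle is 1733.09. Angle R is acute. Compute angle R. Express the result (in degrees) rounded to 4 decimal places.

∠R ≈ 33.5374°

From area = ½·t·s·sin R, we get sin R = 2·area/(t·s) ≈ 0.55248.
Taking the acute solution, ∠R ≈ 33.54°.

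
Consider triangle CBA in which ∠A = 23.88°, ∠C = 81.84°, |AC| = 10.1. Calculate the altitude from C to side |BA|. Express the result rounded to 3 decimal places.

The third angle is ∠B = 180° − ∠A − ∠C = 74.28°.
Law of sines: |BA| = |AC|·sin C/sin B ≈ 10.386.
Law of sines: |CB| = |AC|·sin A/sin B ≈ 4.2476.
Area = ½·|AC|·|BA|·sin A ≈ 21.233.
The altitude from C has length 2·area/|BA| ≈ 4.0887.

4.089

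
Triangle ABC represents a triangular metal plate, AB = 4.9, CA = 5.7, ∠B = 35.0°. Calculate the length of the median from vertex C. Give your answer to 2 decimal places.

Law of sines: sin C = AB·sin B/CA ≈ 0.49307.
Since CA ≥ AB, only the acute value applies: ∠C ≈ 29.54°.
Then ∠A = 180° − ∠B − ∠C ≈ 115.46°.
Law of sines gives BC = CA·sin A/sin B ≈ 8.9728.
Median from C: ½√(2·BC² + 2·CA² − AB²) ≈ 7.1062.

7.11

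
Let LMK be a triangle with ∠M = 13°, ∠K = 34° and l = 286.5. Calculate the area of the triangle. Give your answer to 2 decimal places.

area ≈ 7058.97

The third angle is ∠L = 180° − ∠M − ∠K = 133.00°.
Law of sines: m = l·sin M/sin L ≈ 88.122.
Law of sines: k = l·sin K/sin L ≈ 219.06.
Area = ½·l·m·sin K ≈ 7059.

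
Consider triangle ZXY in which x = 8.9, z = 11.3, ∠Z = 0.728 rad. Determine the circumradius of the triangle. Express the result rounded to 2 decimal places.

R ≈ 8.49

Law of sines: sin X = x·sin Z/z ≈ 0.52406.
Since z ≥ x, only the acute value applies: ∠X ≈ 0.552 rad.
Then ∠Y = π − ∠Z − ∠X ≈ 1.862 rad.
Law of sines gives y = z·sin Y/sin Z ≈ 16.268.
Circumradius = z/(2 sin Z) ≈ 8.4914.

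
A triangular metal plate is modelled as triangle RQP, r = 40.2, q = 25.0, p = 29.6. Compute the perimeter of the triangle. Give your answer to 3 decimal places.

perimeter ≈ 94.800

Perimeter = 40.2 + 25 + 29.6 = 94.8.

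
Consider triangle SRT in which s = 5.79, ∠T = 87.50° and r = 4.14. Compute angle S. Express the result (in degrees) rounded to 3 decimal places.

By the law of cosines, t² = s² + r² − 2·s·r·cos T = 48.573, so t ≈ 6.9694.
Law of cosines again: cos S = (r² + t² − s²)/(2·r·t) ≈ 0.55779, so ∠S ≈ 56.10°.

∠S ≈ 56.097°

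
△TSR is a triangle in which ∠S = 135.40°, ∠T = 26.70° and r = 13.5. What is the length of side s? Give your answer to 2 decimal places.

The third angle is ∠R = 180° − ∠T − ∠S = 17.90°.
Law of sines: s = r·sin S/sin R ≈ 30.841.

30.84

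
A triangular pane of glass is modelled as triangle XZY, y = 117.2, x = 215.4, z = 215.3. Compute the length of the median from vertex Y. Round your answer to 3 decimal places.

207.224

Median from Y: ½√(2·x² + 2·z² − y²) ≈ 207.22.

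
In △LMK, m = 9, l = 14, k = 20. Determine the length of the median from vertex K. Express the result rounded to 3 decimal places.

6.205

Median from K: ½√(2·l² + 2·m² − k²) ≈ 6.2048.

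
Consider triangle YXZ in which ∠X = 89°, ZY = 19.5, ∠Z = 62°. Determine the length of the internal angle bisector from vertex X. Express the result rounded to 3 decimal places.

t_X ≈ 8.707

The third angle is ∠Y = 180° − ∠X − ∠Z = 29.00°.
Law of sines: XZ = ZY·sin Y/sin X ≈ 9.4552.
Law of sines: YX = ZY·sin Z/sin X ≈ 17.22.
The bisector from X has length 2·YX·XZ·cos(∠X/2)/(YX+XZ) ≈ 8.707.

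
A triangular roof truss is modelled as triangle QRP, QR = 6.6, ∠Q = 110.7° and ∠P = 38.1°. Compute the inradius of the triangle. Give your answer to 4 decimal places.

r ≈ 1.5447

The third angle is ∠R = 180° − ∠P − ∠Q = 31.20°.
Law of sines: RP = QR·sin Q/sin P ≈ 10.006.
Law of sines: PQ = QR·sin R/sin P ≈ 5.541.
Area = ½·QR·RP·sin R ≈ 17.105.
Semiperimeter s = (10.006+5.541+6.6)/2 = 11.073.
Inradius = area/s = 17.105/11.073 ≈ 1.5447.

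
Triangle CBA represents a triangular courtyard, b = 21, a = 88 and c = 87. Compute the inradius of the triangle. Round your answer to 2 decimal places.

r ≈ 9.30

Semiperimeter s = (87 + 21 + 88)/2 = 98.
Heron's formula: area = √(98·11·77·10) ≈ 911.08.
Inradius = area/s = 911.08/98 ≈ 9.2967.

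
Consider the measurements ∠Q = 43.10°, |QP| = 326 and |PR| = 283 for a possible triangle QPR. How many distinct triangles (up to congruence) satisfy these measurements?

|QP|·sin Q = 326·sin(43.10°) ≈ 222.7.
Since |QP| sin Q < |PR| < |QP| (222.7 < 283 < 326), two triangles exist.

2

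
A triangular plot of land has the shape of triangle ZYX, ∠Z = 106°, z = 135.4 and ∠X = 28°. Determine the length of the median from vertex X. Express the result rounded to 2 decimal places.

The third angle is ∠Y = 180° − ∠X − ∠Z = 46.00°.
Law of sines: y = z·sin Y/sin Z ≈ 101.32.
Law of sines: x = z·sin X/sin Z ≈ 66.128.
Median from X: ½√(2·z² + 2·y² − x²) ≈ 114.92.

114.92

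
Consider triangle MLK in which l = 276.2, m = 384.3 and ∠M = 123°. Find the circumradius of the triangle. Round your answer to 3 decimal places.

R ≈ 229.113

Law of sines: sin L = l·sin M/m ≈ 0.60276.
Since m ≥ l, only the acute value applies: ∠L ≈ 37.07°.
Then ∠K = 180° − ∠M − ∠L ≈ 19.93°.
Law of sines gives k = m·sin K/sin M ≈ 156.21.
Circumradius = m/(2 sin M) ≈ 229.11.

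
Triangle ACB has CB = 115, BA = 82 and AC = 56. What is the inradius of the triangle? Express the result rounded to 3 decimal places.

Semiperimeter s = (115 + 82 + 56)/2 = 126.5.
Heron's formula: area = √(126.5·11.5·44.5·70.5) ≈ 2136.3.
Inradius = area/s = 2136.3/126.5 ≈ 16.888.

16.888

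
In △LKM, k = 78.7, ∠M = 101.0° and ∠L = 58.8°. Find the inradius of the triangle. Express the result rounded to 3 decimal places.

The third angle is ∠K = 180° − ∠M − ∠L = 20.20°.
Law of sines: l = k·sin L/sin K ≈ 194.95.
Law of sines: m = k·sin M/sin K ≈ 223.73.
Area = ½·k·l·sin M ≈ 7530.5.
Semiperimeter s = (194.95+78.7+223.73)/2 = 248.69.
Inradius = area/s = 7530.5/248.69 ≈ 30.28.

r ≈ 30.280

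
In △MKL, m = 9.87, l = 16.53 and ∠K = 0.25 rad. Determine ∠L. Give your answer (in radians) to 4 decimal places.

2.5545

By the law of cosines, k² = l² + m² − 2·l·m·cos K = 54.5, so k ≈ 7.3824.
Law of cosines again: cos L = (m² + k² − l²)/(2·m·k) ≈ -0.83254, so ∠L ≈ 2.554 rad.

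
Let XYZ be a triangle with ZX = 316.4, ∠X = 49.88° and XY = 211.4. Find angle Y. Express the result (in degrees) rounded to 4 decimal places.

By the law of cosines, YZ² = ZX² + XY² − 2·ZX·XY·cos X = 58596, so YZ ≈ 242.07.
Law of cosines again: cos Y = (XY² + YZ² − ZX²)/(2·XY·YZ) ≈ 0.03104, so ∠Y ≈ 88.22°.

∠Y ≈ 88.2210°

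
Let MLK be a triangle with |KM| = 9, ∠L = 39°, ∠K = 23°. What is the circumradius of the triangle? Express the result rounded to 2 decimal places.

The third angle is ∠M = 180° − ∠L − ∠K = 118.00°.
Law of sines: |LK| = |KM|·sin M/sin L ≈ 12.627.
Law of sines: |ML| = |KM|·sin K/sin L ≈ 5.5879.
Circumradius = |KM|/(2 sin L) ≈ 7.1506.

R ≈ 7.15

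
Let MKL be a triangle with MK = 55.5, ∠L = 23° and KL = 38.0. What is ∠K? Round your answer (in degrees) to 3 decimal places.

141.483

Law of sines: sin M = KL·sin L/MK ≈ 0.26753.
Since MK ≥ KL, only the acute value applies: ∠M ≈ 15.52°.
Then ∠K = 180° − ∠L − ∠M ≈ 141.48°.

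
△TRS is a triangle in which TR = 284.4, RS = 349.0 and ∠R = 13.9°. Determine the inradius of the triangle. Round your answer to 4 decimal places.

r ≈ 32.5146

By the law of cosines, ST² = TR² + RS² − 2·TR·RS·cos R = 9986.3, so ST ≈ 99.931.
Area = ½·TR·RS·sin R ≈ 11922.
Semiperimeter s = (349+99.931+284.4)/2 = 366.67.
Inradius = area/s = 11922/366.67 ≈ 32.515.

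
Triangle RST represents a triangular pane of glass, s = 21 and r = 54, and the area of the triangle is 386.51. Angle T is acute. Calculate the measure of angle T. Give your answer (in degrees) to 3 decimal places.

∠T ≈ 42.975°

From area = ½·r·s·sin T, we get sin T = 2·area/(r·s) ≈ 0.68168.
Taking the acute solution, ∠T ≈ 42.97°.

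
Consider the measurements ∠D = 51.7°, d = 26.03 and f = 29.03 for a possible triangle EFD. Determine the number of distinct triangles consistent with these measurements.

2

f·sin D = 29.03·sin(51.7°) ≈ 22.78.
Since f sin D < d < f (22.78 < 26.03 < 29.03), two triangles exist.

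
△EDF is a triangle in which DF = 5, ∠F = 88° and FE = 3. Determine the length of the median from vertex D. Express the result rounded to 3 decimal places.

By the law of cosines, ED² = DF² + FE² − 2·DF·FE·cos F = 32.953, so ED ≈ 5.7405.
Median from D: ½√(2·ED² + 2·DF² − FE²) ≈ 5.1698.

5.170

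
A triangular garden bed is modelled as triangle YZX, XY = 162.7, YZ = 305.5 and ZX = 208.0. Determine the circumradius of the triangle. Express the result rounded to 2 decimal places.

162.97

By the law of cosines, cos Y = (XY² + YZ² − ZX²) / (2·XY·YZ) ≈ 0.76992, so ∠Y ≈ 39.65°.
Circumradius = ZX/(2 sin Y) ≈ 162.97.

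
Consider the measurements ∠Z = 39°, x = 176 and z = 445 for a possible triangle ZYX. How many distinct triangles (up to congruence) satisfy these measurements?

x·sin Z = 176·sin(39°) ≈ 110.8.
Since z ≥ x, exactly one triangle exists.

1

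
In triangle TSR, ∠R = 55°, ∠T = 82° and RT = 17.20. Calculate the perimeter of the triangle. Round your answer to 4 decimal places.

perimeter ≈ 62.8336

The third angle is ∠S = 180° − ∠R − ∠T = 43.00°.
Law of sines: SR = RT·sin T/sin S ≈ 24.975.
Law of sines: TS = RT·sin R/sin S ≈ 20.659.
Semiperimeter s = (24.975+17.2+20.659)/2 = 31.417.
Perimeter = 24.975 + 17.2 + 20.659 = 62.834.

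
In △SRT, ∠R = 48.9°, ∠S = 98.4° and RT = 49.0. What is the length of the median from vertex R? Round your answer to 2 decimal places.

The third angle is ∠T = 180° − ∠S − ∠R = 32.70°.
Law of sines: TS = RT·sin R/sin S ≈ 37.325.
Law of sines: SR = RT·sin T/sin S ≈ 26.759.
Median from R: ½√(2·SR² + 2·RT² − TS²) ≈ 34.788.

m_R ≈ 34.79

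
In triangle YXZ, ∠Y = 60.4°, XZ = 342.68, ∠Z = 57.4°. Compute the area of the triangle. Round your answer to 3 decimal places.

area ≈ 50322.642

The third angle is ∠X = 180° − ∠Z − ∠Y = 62.20°.
Law of sines: ZY = XZ·sin X/sin Y ≈ 348.63.
Law of sines: YX = XZ·sin Z/sin Y ≈ 332.02.
Area = ½·XZ·ZY·sin Z ≈ 50323.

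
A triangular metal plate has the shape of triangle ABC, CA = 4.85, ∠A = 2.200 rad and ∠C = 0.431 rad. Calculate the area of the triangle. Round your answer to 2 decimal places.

The third angle is ∠B = π − ∠C − ∠A = 0.511 rad.
Law of sines: BC = CA·sin A/sin B ≈ 8.0238.
Law of sines: AB = CA·sin C/sin B ≈ 4.1462.
Area = ½·CA·BC·sin C ≈ 8.1291.

area ≈ 8.13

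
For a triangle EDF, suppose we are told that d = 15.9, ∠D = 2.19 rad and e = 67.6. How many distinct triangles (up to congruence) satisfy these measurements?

0

e·sin D = 67.6·sin(2.19 rad) ≈ 55.05.
Since ∠D is not acute, a triangle exists only if d > e; here d ≤ e, so there is no triangle.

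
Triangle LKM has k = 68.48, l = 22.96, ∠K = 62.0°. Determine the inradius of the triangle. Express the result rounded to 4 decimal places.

r ≈ 9.2141

Law of sines: sin L = l·sin K/k ≈ 0.29603.
Since k ≥ l, only the acute value applies: ∠L ≈ 17.22°.
Then ∠M = 180° − ∠K − ∠L ≈ 100.78°.
Law of sines gives m = k·sin M/sin K ≈ 76.19.
Area = ½·k·l·sin M ≈ 772.28.
Semiperimeter s = (22.96+68.48+76.19)/2 = 83.815.
Inradius = area/s = 772.28/83.815 ≈ 9.2141.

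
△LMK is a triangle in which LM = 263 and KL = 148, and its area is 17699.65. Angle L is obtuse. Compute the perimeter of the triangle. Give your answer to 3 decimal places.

From area = ½·KL·LM·sin L, we get sin L = 2·area/(KL·LM) ≈ 0.90945.
Taking the obtuse solution, ∠L ≈ 114.57°.
Law of cosines then gives MK ≈ 351.35.
Perimeter = 351.35 + 148 + 263 = 762.35.

perimeter ≈ 762.346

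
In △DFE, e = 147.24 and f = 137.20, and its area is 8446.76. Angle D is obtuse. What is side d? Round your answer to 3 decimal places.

250.315

From area = ½·f·e·sin D, we get sin D = 2·area/(f·e) ≈ 0.83626.
Taking the obtuse solution, ∠D ≈ 123.25°.
Law of cosines then gives d ≈ 250.32.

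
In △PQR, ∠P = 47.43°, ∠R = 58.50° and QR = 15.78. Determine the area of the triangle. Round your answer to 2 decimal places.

138.61

The third angle is ∠Q = 180° − ∠R − ∠P = 74.07°.
Law of sines: RP = QR·sin Q/sin P ≈ 20.604.
Law of sines: PQ = QR·sin R/sin P ≈ 18.27.
Area = ½·QR·RP·sin R ≈ 138.61.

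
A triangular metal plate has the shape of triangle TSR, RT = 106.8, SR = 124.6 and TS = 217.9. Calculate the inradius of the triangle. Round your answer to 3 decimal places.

r ≈ 18.822

Semiperimeter s = (124.6 + 106.8 + 217.9)/2 = 224.65.
Heron's formula: area = √(224.65·100.05·117.85·6.75) ≈ 4228.4.
Inradius = area/s = 4228.4/224.65 ≈ 18.822.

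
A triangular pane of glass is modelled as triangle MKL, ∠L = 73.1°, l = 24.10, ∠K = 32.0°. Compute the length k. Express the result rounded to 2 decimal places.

The third angle is ∠M = 180° − ∠K − ∠L = 74.90°.
Law of sines: k = l·sin K/sin L ≈ 13.347.

13.35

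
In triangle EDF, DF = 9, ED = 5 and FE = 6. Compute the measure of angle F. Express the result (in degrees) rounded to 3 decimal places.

By the law of cosines, cos F = (DF² + FE² − ED²) / (2·DF·FE) ≈ 0.85185, so ∠F ≈ 31.59°.

∠F ≈ 31.586°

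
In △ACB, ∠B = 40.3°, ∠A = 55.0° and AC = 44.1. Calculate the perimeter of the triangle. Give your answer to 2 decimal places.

perimeter ≈ 167.84

The third angle is ∠C = 180° − ∠B − ∠A = 84.70°.
Law of sines: CB = AC·sin A/sin B ≈ 55.852.
Law of sines: BA = AC·sin C/sin B ≈ 67.891.
Semiperimeter s = (55.852+67.891+44.1)/2 = 83.922.
Perimeter = 55.852 + 67.891 + 44.1 = 167.84.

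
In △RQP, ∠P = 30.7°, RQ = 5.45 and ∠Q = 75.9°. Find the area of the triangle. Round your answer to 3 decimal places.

The third angle is ∠R = 180° − ∠Q − ∠P = 73.40°.
Law of sines: QP = RQ·sin R/sin P ≈ 10.23.
Law of sines: PR = RQ·sin Q/sin P ≈ 10.353.
Area = ½·RQ·QP·sin Q ≈ 27.037.

area ≈ 27.037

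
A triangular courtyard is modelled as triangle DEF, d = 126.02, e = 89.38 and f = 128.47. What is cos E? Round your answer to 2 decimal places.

By the law of cosines, cos E = (f² + d² − e²) / (2·f·d) ≈ 0.75346, so ∠E ≈ 41.11°.

0.75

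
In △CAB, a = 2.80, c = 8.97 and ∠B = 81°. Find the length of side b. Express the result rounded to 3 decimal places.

By the law of cosines, b² = c² + a² − 2·c·a·cos B = 80.443, so b ≈ 8.969.

8.969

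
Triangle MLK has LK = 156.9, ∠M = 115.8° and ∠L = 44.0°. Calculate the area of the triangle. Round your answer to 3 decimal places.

area ≈ 3279.330

The third angle is ∠K = 180° − ∠M − ∠L = 20.20°.
Law of sines: KM = LK·sin L/sin M ≈ 121.06.
Law of sines: ML = LK·sin K/sin M ≈ 60.176.
Area = ½·LK·KM·sin K ≈ 3279.3.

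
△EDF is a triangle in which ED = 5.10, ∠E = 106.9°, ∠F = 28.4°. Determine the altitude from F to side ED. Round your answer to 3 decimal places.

h_F ≈ 7.217

The third angle is ∠D = 180° − ∠F − ∠E = 44.70°.
Law of sines: DF = ED·sin E/sin F ≈ 10.26.
Law of sines: FE = ED·sin D/sin F ≈ 7.5423.
Area = ½·ED·DF·sin D ≈ 18.402.
The altitude from F has length 2·area/ED ≈ 7.2166.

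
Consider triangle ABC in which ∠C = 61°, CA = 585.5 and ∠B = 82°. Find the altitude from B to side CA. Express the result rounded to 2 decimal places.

h_B ≈ 311.21

The third angle is ∠A = 180° − ∠B − ∠C = 37.00°.
Law of sines: BC = CA·sin A/sin B ≈ 355.83.
Law of sines: AB = CA·sin C/sin B ≈ 517.12.
Area = ½·CA·BC·sin C ≈ 91107.
The altitude from B has length 2·area/CA ≈ 311.21.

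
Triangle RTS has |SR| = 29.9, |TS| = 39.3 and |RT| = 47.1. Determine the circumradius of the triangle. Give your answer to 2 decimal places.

By the law of cosines, cos R = (|SR|² + |RT|² − |TS|²) / (2·|SR|·|RT|) ≈ 0.55668, so ∠R ≈ 56.17°.
Circumradius = |TS|/(2 sin R) ≈ 23.654.

23.65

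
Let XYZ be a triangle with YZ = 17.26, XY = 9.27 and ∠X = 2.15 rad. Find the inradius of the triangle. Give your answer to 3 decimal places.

Law of sines: sin Z = XY·sin X/YZ ≈ 0.44948.
Since YZ ≥ XY, only the acute value applies: ∠Z ≈ 0.466 rad.
Then ∠Y = π − ∠X − ∠Z ≈ 0.525 rad.
Law of sines gives ZX = YZ·sin Y/sin X ≈ 10.344.
Area = ½·YZ·XY·sin Y ≈ 40.125.
Semiperimeter s = (17.26+10.344+9.27)/2 = 18.437.
Inradius = area/s = 40.125/18.437 ≈ 2.1763.

r ≈ 2.176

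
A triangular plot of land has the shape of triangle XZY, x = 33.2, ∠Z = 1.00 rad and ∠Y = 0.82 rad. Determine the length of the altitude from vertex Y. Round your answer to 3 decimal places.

27.937

The third angle is ∠X = π − ∠Z − ∠Y = 1.322 rad.
Law of sines: z = x·sin Z/sin X ≈ 28.827.
Law of sines: y = x·sin Y/sin X ≈ 25.048.
Area = ½·x·z·sin Y ≈ 349.88.
The altitude from Y has length 2·area/y ≈ 27.937.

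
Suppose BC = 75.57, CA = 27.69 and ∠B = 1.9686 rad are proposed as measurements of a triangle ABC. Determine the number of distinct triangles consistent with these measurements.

0

BC·sin B = 75.57·sin(1.9686 rad) ≈ 69.67.
Since ∠B is not acute, a triangle exists only if CA > BC; here CA ≤ BC, so there is no triangle.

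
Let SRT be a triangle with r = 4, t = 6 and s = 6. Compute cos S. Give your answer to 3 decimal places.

cos S ≈ 0.333

By the law of cosines, cos S = (r² + t² − s²) / (2·r·t) ≈ 0.33333, so ∠S ≈ 70.53°.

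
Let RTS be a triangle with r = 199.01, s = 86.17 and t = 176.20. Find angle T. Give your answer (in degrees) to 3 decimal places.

By the law of cosines, cos T = (s² + r² − t²) / (2·s·r) ≈ 0.46604, so ∠T ≈ 62.22°.

∠T ≈ 62.223°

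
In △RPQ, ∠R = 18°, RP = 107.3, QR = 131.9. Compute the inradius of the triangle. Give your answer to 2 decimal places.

By the law of cosines, PQ² = QR² + RP² − 2·QR·RP·cos R = 1990.5, so PQ ≈ 44.615.
Area = ½·QR·RP·sin R ≈ 2186.7.
Semiperimeter s = (44.615+131.9+107.3)/2 = 141.91.
Inradius = area/s = 2186.7/141.91 ≈ 15.41.

15.41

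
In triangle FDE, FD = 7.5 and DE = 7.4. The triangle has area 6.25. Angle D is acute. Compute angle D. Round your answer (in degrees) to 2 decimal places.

From area = ½·FD·DE·sin D, we get sin D = 2·area/(FD·DE) ≈ 0.22523.
Taking the acute solution, ∠D ≈ 13.02°.

∠D ≈ 13.02°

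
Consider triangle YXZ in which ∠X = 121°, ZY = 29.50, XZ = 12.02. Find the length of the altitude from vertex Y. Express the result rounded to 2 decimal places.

18.39

Law of sines: sin Y = XZ·sin X/ZY ≈ 0.34926.
Since ZY ≥ XZ, only the acute value applies: ∠Y ≈ 20.44°.
Then ∠Z = 180° − ∠X − ∠Y ≈ 38.56°.
Law of sines gives YX = ZY·sin Z/sin X ≈ 21.452.
Area = ½·ZY·XZ·sin Z ≈ 110.51.
The altitude from Y has length 2·area/XZ ≈ 18.388.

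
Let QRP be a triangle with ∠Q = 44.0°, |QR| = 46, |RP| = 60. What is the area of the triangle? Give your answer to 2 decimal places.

Law of sines: sin P = |QR|·sin Q/|RP| ≈ 0.53257.
Since |RP| ≥ |QR|, only the acute value applies: ∠P ≈ 32.18°.
Then ∠R = 180° − ∠Q − ∠P ≈ 103.82°.
Law of sines gives |PQ| = |RP|·sin R/sin Q ≈ 83.873.
Area = ½·|RP|·|QR|·sin R ≈ 1340.

1340.05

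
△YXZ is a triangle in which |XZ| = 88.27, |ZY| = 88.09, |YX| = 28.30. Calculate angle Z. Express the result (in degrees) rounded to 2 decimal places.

By the law of cosines, cos Z = (|XZ|² + |ZY|² − |YX|²) / (2·|XZ|·|ZY|) ≈ 0.94850, so ∠Z ≈ 18.47°.

18.47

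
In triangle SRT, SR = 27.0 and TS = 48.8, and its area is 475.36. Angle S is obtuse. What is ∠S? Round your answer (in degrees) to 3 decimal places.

From area = ½·TS·SR·sin S, we get sin S = 2·area/(TS·SR) ≈ 0.72155.
Taking the obtuse solution, ∠S ≈ 133.82°.

133.817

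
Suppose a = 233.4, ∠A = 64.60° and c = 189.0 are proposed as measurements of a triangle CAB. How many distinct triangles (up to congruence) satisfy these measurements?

c·sin A = 189.0·sin(64.60°) ≈ 170.7.
Since a ≥ c, exactly one triangle exists.

1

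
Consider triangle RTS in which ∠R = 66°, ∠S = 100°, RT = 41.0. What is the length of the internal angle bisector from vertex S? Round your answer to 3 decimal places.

The third angle is ∠T = 180° − ∠S − ∠R = 14.00°.
Law of sines: TS = RT·sin R/sin S ≈ 38.033.
Law of sines: SR = RT·sin T/sin S ≈ 10.072.
The bisector from S has length 2·TS·SR·cos(∠S/2)/(TS+SR) ≈ 10.237.

t_S ≈ 10.237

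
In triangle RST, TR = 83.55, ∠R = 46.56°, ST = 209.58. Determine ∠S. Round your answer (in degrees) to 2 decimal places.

∠S ≈ 16.83°

Law of sines: sin S = TR·sin R/ST ≈ 0.28946.
Since ST ≥ TR, only the acute value applies: ∠S ≈ 16.83°.
Then ∠T = 180° − ∠R − ∠S ≈ 116.61°.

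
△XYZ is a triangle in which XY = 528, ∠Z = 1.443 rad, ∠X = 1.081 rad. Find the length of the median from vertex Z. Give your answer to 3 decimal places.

m_Z ≈ 296.903

The third angle is ∠Y = π − ∠Z − ∠X = 0.618 rad.
Law of sines: YZ = XY·sin X/sin Z ≈ 469.75.
Law of sines: ZX = XY·sin Y/sin Z ≈ 308.27.
Median from Z: ½√(2·YZ² + 2·ZX² − XY²) ≈ 296.9.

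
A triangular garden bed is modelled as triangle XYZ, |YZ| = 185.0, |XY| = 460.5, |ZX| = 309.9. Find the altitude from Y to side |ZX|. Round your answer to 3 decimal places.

h_Y ≈ 129.646

Semiperimeter s = (185 + 309.9 + 460.5)/2 = 477.7.
Heron's formula: area = √(477.7·292.7·167.8·17.2) ≈ 20089.
The altitude from Y has length 2·area/|ZX| ≈ 129.65.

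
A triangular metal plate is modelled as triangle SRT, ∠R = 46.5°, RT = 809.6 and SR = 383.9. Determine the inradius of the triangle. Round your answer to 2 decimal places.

By the law of cosines, TS² = SR² + RT² − 2·SR·RT·cos R = 3.7494e+05, so TS ≈ 612.33.
Area = ½·SR·RT·sin R ≈ 1.1273e+05.
Semiperimeter s = (809.6+612.33+383.9)/2 = 902.91.
Inradius = area/s = 1.1273e+05/902.91 ≈ 124.85.

r ≈ 124.85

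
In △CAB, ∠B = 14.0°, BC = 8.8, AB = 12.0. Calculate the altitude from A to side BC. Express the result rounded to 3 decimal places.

By the law of cosines, CA² = AB² + BC² − 2·AB·BC·cos B = 16.514, so CA ≈ 4.0637.
Area = ½·AB·BC·sin B ≈ 12.773.
The altitude from A has length 2·area/BC ≈ 2.9031.

h_A ≈ 2.903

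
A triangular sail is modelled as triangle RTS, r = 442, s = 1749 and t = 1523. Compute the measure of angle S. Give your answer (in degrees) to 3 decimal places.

By the law of cosines, cos S = (r² + t² − s²) / (2·r·t) ≈ -0.40414, so ∠S ≈ 113.84°.

∠S ≈ 113.837°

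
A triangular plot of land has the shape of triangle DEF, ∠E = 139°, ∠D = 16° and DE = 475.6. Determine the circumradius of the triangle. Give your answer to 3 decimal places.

R ≈ 562.683

The third angle is ∠F = 180° − ∠D − ∠E = 25.00°.
Law of sines: EF = DE·sin D/sin F ≈ 310.19.
Law of sines: FD = DE·sin E/sin F ≈ 738.31.
Circumradius = DE/(2 sin F) ≈ 562.68.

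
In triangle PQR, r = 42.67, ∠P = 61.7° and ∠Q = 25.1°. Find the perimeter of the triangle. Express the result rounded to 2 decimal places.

98.43

The third angle is ∠R = 180° − ∠P − ∠Q = 93.20°.
Law of sines: p = r·sin P/sin R ≈ 37.629.
Law of sines: q = r·sin Q/sin R ≈ 18.129.
Semiperimeter s = (37.629+18.129+42.67)/2 = 49.214.
Perimeter = 37.629 + 18.129 + 42.67 = 98.427.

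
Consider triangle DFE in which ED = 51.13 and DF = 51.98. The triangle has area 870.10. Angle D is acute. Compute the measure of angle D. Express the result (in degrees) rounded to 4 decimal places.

40.9020

From area = ½·ED·DF·sin D, we get sin D = 2·area/(ED·DF) ≈ 0.65477.
Taking the acute solution, ∠D ≈ 40.90°.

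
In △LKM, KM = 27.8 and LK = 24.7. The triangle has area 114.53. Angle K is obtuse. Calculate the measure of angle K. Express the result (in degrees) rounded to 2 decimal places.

∠K ≈ 160.51°

From area = ½·LK·KM·sin K, we get sin K = 2·area/(LK·KM) ≈ 0.33359.
Taking the obtuse solution, ∠K ≈ 160.51°.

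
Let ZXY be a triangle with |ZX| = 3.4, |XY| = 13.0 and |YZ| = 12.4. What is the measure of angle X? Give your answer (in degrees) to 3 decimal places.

∠X ≈ 72.352°

By the law of cosines, cos X = (|ZX|² + |XY|² − |YZ|²) / (2·|ZX|·|XY|) ≈ 0.30317, so ∠X ≈ 72.35°.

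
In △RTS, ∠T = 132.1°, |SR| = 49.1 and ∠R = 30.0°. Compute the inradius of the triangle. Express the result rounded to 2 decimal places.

4.87

The third angle is ∠S = 180° − ∠R − ∠T = 17.90°.
Law of sines: |TS| = |SR|·sin R/sin T ≈ 33.087.
Law of sines: |RT| = |SR|·sin S/sin T ≈ 20.339.
Area = ½·|SR|·|TS|·sin S ≈ 249.66.
Semiperimeter s = (33.087+49.1+20.339)/2 = 51.263.
Inradius = area/s = 249.66/51.263 ≈ 4.8702.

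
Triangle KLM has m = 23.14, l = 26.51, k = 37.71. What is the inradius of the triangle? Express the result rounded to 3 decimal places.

Semiperimeter s = (37.71 + 26.51 + 23.14)/2 = 43.68.
Heron's formula: area = √(43.68·5.97·17.17·20.54) ≈ 303.26.
Inradius = area/s = 303.26/43.68 ≈ 6.9427.

r ≈ 6.943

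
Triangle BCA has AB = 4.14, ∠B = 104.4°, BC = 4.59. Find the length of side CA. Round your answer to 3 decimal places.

6.904

By the law of cosines, CA² = AB² + BC² − 2·AB·BC·cos B = 47.659, so CA ≈ 6.9036.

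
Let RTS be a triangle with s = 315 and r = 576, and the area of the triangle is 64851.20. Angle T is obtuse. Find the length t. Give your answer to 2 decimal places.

827.50

From area = ½·s·r·sin T, we get sin T = 2·area/(s·r) ≈ 0.71485.
Taking the obtuse solution, ∠T ≈ 134.37°.
Law of cosines then gives t ≈ 827.5.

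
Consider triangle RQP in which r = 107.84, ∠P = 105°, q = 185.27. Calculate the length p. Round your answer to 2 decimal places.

237.27

By the law of cosines, p² = r² + q² − 2·r·q·cos P = 56297, so p ≈ 237.27.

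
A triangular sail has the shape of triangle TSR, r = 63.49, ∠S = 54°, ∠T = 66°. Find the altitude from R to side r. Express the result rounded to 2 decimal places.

The third angle is ∠R = 180° − ∠T − ∠S = 60.00°.
Law of sines: t = r·sin T/sin R ≈ 66.974.
Law of sines: s = r·sin S/sin R ≈ 59.311.
Area = ½·r·t·sin S ≈ 1720.
The altitude from R has length 2·area/r ≈ 54.183.

h_R ≈ 54.18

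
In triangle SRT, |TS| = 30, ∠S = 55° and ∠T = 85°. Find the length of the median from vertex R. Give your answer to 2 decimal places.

m_R ≈ 39.83

The third angle is ∠R = 180° − ∠T − ∠S = 40.00°.
Law of sines: |RT| = |TS|·sin S/sin R ≈ 38.231.
Law of sines: |SR| = |TS|·sin T/sin R ≈ 46.494.
Median from R: ½√(2·|SR|² + 2·|RT|² − |TS|²) ≈ 39.833.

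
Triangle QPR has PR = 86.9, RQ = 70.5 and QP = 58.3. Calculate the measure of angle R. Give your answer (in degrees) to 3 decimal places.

∠R ≈ 41.879°

By the law of cosines, cos R = (PR² + RQ² − QP²) / (2·PR·RQ) ≈ 0.74456, so ∠R ≈ 41.88°.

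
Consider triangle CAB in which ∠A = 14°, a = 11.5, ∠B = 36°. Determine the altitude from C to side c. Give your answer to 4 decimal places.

6.7595

The third angle is ∠C = 180° − ∠A − ∠B = 130.00°.
Law of sines: c = a·sin C/sin A ≈ 36.415.
Law of sines: b = a·sin B/sin A ≈ 27.941.
Area = ½·a·c·sin B ≈ 123.07.
The altitude from C has length 2·area/c ≈ 6.7595.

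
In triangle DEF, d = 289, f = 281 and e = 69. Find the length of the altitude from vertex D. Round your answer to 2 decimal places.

h_D ≈ 67.09

Semiperimeter s = (289 + 69 + 281)/2 = 319.5.
Heron's formula: area = √(319.5·30.5·250.5·38.5) ≈ 9694.4.
The altitude from D has length 2·area/d ≈ 67.089.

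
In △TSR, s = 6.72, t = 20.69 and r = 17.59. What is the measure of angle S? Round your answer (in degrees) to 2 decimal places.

By the law of cosines, cos S = (r² + t² − s²) / (2·r·t) ≈ 0.95116, so ∠S ≈ 17.98°.

17.98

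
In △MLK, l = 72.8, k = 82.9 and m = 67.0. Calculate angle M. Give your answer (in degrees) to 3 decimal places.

By the law of cosines, cos M = (l² + k² − m²) / (2·l·k) ≈ 0.63654, so ∠M ≈ 50.47°.

50.465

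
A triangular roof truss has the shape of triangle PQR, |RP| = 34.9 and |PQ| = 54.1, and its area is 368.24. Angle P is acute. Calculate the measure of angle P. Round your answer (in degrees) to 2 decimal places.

∠P ≈ 22.96°

From area = ½·|RP|·|PQ|·sin P, we get sin P = 2·area/(|RP|·|PQ|) ≈ 0.39007.
Taking the acute solution, ∠P ≈ 22.96°.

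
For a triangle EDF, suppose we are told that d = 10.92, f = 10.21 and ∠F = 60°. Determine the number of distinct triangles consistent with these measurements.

d·sin F = 10.92·sin(60°) ≈ 9.457.
Since d sin F < f < d (9.457 < 10.21 < 10.92), two triangles exist.

2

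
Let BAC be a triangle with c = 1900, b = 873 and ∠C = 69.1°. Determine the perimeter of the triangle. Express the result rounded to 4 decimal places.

perimeter ≈ 4800.4920

Law of sines: sin B = b·sin C/c ≈ 0.42924.
Since c ≥ b, only the acute value applies: ∠B ≈ 25.42°.
Then ∠A = 180° − ∠C − ∠B ≈ 85.48°.
Law of sines gives a = c·sin A/sin C ≈ 2027.5.
Semiperimeter s = (873+2027.5+1900)/2 = 2400.2.
Perimeter = 873 + 2027.5 + 1900 = 4800.5.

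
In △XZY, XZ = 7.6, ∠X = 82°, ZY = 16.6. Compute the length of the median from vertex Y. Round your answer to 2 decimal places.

Law of sines: sin Y = XZ·sin X/ZY ≈ 0.45338.
Since ZY ≥ XZ, only the acute value applies: ∠Y ≈ 26.96°.
Then ∠Z = 180° − ∠X − ∠Y ≈ 71.04°.
Law of sines gives YX = ZY·sin Z/sin X ≈ 15.854.
Median from Y: ½√(2·ZY² + 2·YX² − XZ²) ≈ 15.78.

15.78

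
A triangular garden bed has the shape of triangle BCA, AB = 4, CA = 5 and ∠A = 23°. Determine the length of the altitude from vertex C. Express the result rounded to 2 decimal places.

1.95

By the law of cosines, BC² = CA² + AB² − 2·CA·AB·cos A = 4.1798, so BC ≈ 2.0445.
Area = ½·CA·AB·sin A ≈ 3.9073.
The altitude from C has length 2·area/AB ≈ 1.9537.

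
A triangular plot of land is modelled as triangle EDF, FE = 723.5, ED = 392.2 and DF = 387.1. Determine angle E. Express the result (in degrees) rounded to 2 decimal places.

∠E ≈ 21.66°

By the law of cosines, cos E = (FE² + ED² − DF²) / (2·FE·ED) ≈ 0.92936, so ∠E ≈ 21.66°.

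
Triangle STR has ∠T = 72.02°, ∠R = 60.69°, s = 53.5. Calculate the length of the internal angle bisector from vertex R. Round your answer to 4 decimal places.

t_R ≈ 52.0957

The third angle is ∠S = 180° − ∠T − ∠R = 47.29°.
Law of sines: t = s·sin T/sin S ≈ 69.254.
Law of sines: r = s·sin R/sin S ≈ 63.489.
The bisector from R has length 2·s·t·cos(∠R/2)/(s+t) ≈ 52.096.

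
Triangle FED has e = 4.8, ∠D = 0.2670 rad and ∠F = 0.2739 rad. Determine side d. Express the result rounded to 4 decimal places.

2.4595

The third angle is ∠E = π − ∠D − ∠F = 2.6007 rad.
Law of sines: d = e·sin D/sin E ≈ 2.4595.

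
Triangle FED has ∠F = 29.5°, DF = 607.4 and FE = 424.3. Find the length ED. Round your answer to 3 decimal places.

By the law of cosines, ED² = DF² + FE² − 2·DF·FE·cos F = 1.0035e+05, so ED ≈ 316.78.

316.780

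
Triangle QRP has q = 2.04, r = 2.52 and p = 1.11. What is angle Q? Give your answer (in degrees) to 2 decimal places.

∠Q ≈ 52.30°

By the law of cosines, cos Q = (r² + p² − q²) / (2·r·p) ≈ 0.61149, so ∠Q ≈ 52.30°.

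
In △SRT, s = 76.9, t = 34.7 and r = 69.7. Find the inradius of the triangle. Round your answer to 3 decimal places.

Semiperimeter p = (76.9 + 69.7 + 34.7)/2 = 90.65.
Heron's formula: area = √(90.65·13.75·20.95·55.95) ≈ 1208.7.
Inradius = area/p = 1208.7/90.65 ≈ 13.334.

13.334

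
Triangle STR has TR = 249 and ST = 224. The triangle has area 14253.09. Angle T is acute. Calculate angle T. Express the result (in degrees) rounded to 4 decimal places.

From area = ½·ST·TR·sin T, we get sin T = 2·area/(ST·TR) ≈ 0.51108.
Taking the acute solution, ∠T ≈ 30.74°.

30.7360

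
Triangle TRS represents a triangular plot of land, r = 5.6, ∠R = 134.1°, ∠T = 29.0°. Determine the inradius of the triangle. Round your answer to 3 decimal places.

0.528

The third angle is ∠S = 180° − ∠T − ∠R = 16.90°.
Law of sines: t = r·sin T/sin R ≈ 3.7806.
Law of sines: s = r·sin S/sin R ≈ 2.2669.
Area = ½·r·t·sin S ≈ 3.0773.
Semiperimeter p = (3.7806+5.6+2.2669)/2 = 5.8237.
Inradius = area/p = 3.0773/5.8237 ≈ 0.5284.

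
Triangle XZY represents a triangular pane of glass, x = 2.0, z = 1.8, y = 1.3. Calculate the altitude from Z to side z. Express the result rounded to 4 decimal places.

1.2741

Semiperimeter s = (2 + 1.8 + 1.3)/2 = 2.55.
Heron's formula: area = √(2.55·0.55·0.75·1.25) ≈ 1.1467.
The altitude from Z has length 2·area/z ≈ 1.2741.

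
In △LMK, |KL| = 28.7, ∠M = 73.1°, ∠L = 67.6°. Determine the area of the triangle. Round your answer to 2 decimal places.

The third angle is ∠K = 180° − ∠L − ∠M = 39.30°.
Law of sines: |MK| = |KL|·sin L/sin M ≈ 27.732.
Law of sines: |LM| = |KL|·sin K/sin M ≈ 18.999.
Area = ½·|KL|·|MK|·sin K ≈ 252.06.

area ≈ 252.06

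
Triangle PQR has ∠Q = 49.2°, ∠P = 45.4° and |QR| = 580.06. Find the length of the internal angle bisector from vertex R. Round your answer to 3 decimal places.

t_R ≈ 439.344

The third angle is ∠R = 180° − ∠P − ∠Q = 85.40°.
Law of sines: |RP| = |QR|·sin Q/sin P ≈ 616.69.
Law of sines: |PQ| = |QR|·sin R/sin P ≈ 812.04.
The bisector from R has length 2·|QR|·|RP|·cos(∠R/2)/(|QR|+|RP|) ≈ 439.34.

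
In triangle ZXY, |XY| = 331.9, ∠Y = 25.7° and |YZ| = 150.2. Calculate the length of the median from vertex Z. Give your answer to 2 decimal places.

By the law of cosines, |ZX|² = |XY|² + |YZ|² − 2·|XY|·|YZ|·cos Y = 42878, so |ZX| ≈ 207.07.
Median from Z: ½√(2·|YZ|² + 2·|ZX|² − |XY|²) ≈ 71.969.

71.97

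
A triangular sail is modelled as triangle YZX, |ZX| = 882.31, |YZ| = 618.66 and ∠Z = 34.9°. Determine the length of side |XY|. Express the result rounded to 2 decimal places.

515.61

By the law of cosines, |XY|² = |YZ|² + |ZX|² − 2·|YZ|·|ZX|·cos Z = 2.6585e+05, so |XY| ≈ 515.61.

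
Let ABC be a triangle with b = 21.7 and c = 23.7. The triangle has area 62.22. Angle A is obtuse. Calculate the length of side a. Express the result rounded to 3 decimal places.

From area = ½·b·c·sin A, we get sin A = 2·area/(b·c) ≈ 0.24196.
Taking the obtuse solution, ∠A ≈ 166.00°.
Law of cosines then gives a ≈ 45.062.

45.062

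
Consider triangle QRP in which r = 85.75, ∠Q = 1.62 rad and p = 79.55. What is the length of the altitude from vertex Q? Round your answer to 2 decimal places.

By the law of cosines, q² = r² + p² − 2·r·p·cos Q = 14352, so q ≈ 119.8.
Area = ½·r·p·sin Q ≈ 3406.6.
The altitude from Q has length 2·area/q ≈ 56.871.

56.87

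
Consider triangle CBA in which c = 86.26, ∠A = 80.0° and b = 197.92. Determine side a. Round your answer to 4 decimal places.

201.7024

By the law of cosines, a² = c² + b² − 2·c·b·cos A = 40684, so a ≈ 201.7.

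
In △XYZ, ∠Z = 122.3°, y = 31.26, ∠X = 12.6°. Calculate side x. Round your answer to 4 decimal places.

The third angle is ∠Y = 180° − ∠Z − ∠X = 45.10°.
Law of sines: x = y·sin X/sin Y ≈ 9.627.

9.6270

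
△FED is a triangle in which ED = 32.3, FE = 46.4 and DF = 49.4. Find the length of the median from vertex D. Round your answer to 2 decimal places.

34.69

Median from D: ½√(2·ED² + 2·DF² − FE²) ≈ 34.693.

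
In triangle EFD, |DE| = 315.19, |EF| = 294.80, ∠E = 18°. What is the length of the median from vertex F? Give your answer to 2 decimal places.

By the law of cosines, |FD|² = |DE|² + |EF|² − 2·|DE|·|EF|·cos E = 9511.2, so |FD| ≈ 97.525.
Median from F: ½√(2·|EF|² + 2·|FD|² − |DE|²) ≈ 152.88.

152.88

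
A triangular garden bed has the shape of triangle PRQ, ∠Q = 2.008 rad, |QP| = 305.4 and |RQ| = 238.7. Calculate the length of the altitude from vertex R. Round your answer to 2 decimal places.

h_R ≈ 216.25

By the law of cosines, |PR|² = |RQ|² + |QP|² − 2·|RQ|·|QP|·cos Q = 2.1198e+05, so |PR| ≈ 460.41.
Area = ½·|RQ|·|QP|·sin Q ≈ 33021.
The altitude from R has length 2·area/|QP| ≈ 216.25.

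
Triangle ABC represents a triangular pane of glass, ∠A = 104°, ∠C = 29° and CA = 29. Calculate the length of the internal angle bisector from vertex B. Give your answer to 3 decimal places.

23.511

The third angle is ∠B = 180° − ∠C − ∠A = 47.00°.
Law of sines: BC = CA·sin A/sin B ≈ 38.475.
Law of sines: AB = CA·sin C/sin B ≈ 19.224.
The bisector from B has length 2·AB·BC·cos(∠B/2)/(AB+BC) ≈ 23.511.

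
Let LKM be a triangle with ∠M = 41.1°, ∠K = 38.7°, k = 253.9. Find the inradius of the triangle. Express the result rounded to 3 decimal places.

72.467

The third angle is ∠L = 180° − ∠K − ∠M = 100.20°.
Law of sines: l = k·sin L/sin K ≈ 399.66.
Law of sines: m = k·sin M/sin K ≈ 266.95.
Area = ½·k·l·sin M ≈ 33354.
Semiperimeter s = (399.66+253.9+266.95)/2 = 460.26.
Inradius = area/s = 33354/460.26 ≈ 72.467.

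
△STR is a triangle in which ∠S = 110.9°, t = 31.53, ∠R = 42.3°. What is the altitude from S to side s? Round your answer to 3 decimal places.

h_S ≈ 21.220

The third angle is ∠T = 180° − ∠R − ∠S = 26.80°.
Law of sines: s = t·sin S/sin T ≈ 65.329.
Law of sines: r = t·sin R/sin T ≈ 47.064.
Area = ½·t·s·sin R ≈ 693.15.
The altitude from S has length 2·area/s ≈ 21.22.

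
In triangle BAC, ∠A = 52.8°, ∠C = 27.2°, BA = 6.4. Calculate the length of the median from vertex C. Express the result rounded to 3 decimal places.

12.125

The third angle is ∠B = 180° − ∠A − ∠C = 100.00°.
Law of sines: AC = BA·sin B/sin C ≈ 13.789.
Law of sines: CB = BA·sin A/sin C ≈ 11.153.
Median from C: ½√(2·AC² + 2·CB² − BA²) ≈ 12.125.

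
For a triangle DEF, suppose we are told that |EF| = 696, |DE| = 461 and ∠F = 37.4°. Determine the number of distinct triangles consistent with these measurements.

2

|EF|·sin F = 696·sin(37.4°) ≈ 422.7.
Since |EF| sin F < |DE| < |EF| (422.7 < 461 < 696), two triangles exist.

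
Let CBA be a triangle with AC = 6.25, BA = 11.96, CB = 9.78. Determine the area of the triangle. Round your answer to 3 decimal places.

Semiperimeter s = (11.96 + 6.25 + 9.78)/2 = 13.995.
Heron's formula: area = √(13.995·2.035·7.745·4.215) ≈ 30.491.

area ≈ 30.491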